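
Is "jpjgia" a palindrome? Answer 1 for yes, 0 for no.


Input: jpjgia
Reversed: aigjpj
  Compare pos 0 ('j') with pos 5 ('a'): MISMATCH
  Compare pos 1 ('p') with pos 4 ('i'): MISMATCH
  Compare pos 2 ('j') with pos 3 ('g'): MISMATCH
Result: not a palindrome

0


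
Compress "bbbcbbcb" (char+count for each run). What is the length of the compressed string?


Input: bbbcbbcb
Runs:
  'b' x 3 => "b3"
  'c' x 1 => "c1"
  'b' x 2 => "b2"
  'c' x 1 => "c1"
  'b' x 1 => "b1"
Compressed: "b3c1b2c1b1"
Compressed length: 10

10


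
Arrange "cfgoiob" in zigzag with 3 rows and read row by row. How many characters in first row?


Zigzag "cfgoiob" into 3 rows:
Placing characters:
  'c' => row 0
  'f' => row 1
  'g' => row 2
  'o' => row 1
  'i' => row 0
  'o' => row 1
  'b' => row 2
Rows:
  Row 0: "ci"
  Row 1: "foo"
  Row 2: "gb"
First row length: 2

2


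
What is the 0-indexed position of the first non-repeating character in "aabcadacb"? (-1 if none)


Input: aabcadacb
Character frequencies:
  'a': 4
  'b': 2
  'c': 2
  'd': 1
Scanning left to right for freq == 1:
  Position 0 ('a'): freq=4, skip
  Position 1 ('a'): freq=4, skip
  Position 2 ('b'): freq=2, skip
  Position 3 ('c'): freq=2, skip
  Position 4 ('a'): freq=4, skip
  Position 5 ('d'): unique! => answer = 5

5


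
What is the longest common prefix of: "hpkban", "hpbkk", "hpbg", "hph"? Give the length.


Words: hpkban, hpbkk, hpbg, hph
  Position 0: all 'h' => match
  Position 1: all 'p' => match
  Position 2: ('k', 'b', 'b', 'h') => mismatch, stop
LCP = "hp" (length 2)

2


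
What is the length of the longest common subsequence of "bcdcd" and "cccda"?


LCS of "bcdcd" and "cccda"
DP table:
           c    c    c    d    a
      0    0    0    0    0    0
  b   0    0    0    0    0    0
  c   0    1    1    1    1    1
  d   0    1    1    1    2    2
  c   0    1    2    2    2    2
  d   0    1    2    2    3    3
LCS length = dp[5][5] = 3

3


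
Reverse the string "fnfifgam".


Input: fnfifgam
Reading characters right to left:
  Position 7: 'm'
  Position 6: 'a'
  Position 5: 'g'
  Position 4: 'f'
  Position 3: 'i'
  Position 2: 'f'
  Position 1: 'n'
  Position 0: 'f'
Reversed: magfifnf

magfifnf


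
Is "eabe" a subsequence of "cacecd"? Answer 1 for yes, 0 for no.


Check if "eabe" is a subsequence of "cacecd"
Greedy scan:
  Position 0 ('c'): no match needed
  Position 1 ('a'): no match needed
  Position 2 ('c'): no match needed
  Position 3 ('e'): matches sub[0] = 'e'
  Position 4 ('c'): no match needed
  Position 5 ('d'): no match needed
Only matched 1/4 characters => not a subsequence

0


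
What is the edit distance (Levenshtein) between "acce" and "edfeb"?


Computing edit distance: "acce" -> "edfeb"
DP table:
           e    d    f    e    b
      0    1    2    3    4    5
  a   1    1    2    3    4    5
  c   2    2    2    3    4    5
  c   3    3    3    3    4    5
  e   4    3    4    4    3    4
Edit distance = dp[4][5] = 4

4


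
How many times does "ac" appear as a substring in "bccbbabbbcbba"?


Searching for "ac" in "bccbbabbbcbba"
Scanning each position:
  Position 0: "bc" => no
  Position 1: "cc" => no
  Position 2: "cb" => no
  Position 3: "bb" => no
  Position 4: "ba" => no
  Position 5: "ab" => no
  Position 6: "bb" => no
  Position 7: "bb" => no
  Position 8: "bc" => no
  Position 9: "cb" => no
  Position 10: "bb" => no
  Position 11: "ba" => no
Total occurrences: 0

0


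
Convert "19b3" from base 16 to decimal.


Input: "19b3" in base 16
Positional expansion:
  Digit '1' (value 1) x 16^3 = 4096
  Digit '9' (value 9) x 16^2 = 2304
  Digit 'b' (value 11) x 16^1 = 176
  Digit '3' (value 3) x 16^0 = 3
Sum = 6579

6579


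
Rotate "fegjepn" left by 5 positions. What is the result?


Input: "fegjepn", rotate left by 5
First 5 characters: "fegje"
Remaining characters: "pn"
Concatenate remaining + first: "pn" + "fegje" = "pnfegje"

pnfegje


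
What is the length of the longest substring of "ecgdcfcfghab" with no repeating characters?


Input: "ecgdcfcfghab"
Sliding window (track last position of each char):
  Position 0 ('e'): window [0,0] length 1 -- new best
  Position 1 ('c'): window [0,1] length 2 -- new best
  Position 2 ('g'): window [0,2] length 3 -- new best
  Position 3 ('d'): window [0,3] length 4 -- new best
  Position 4 ('c'): repeat (last at 1), move window start to 2
  Position 4 ('c'): window [2,4] length 3
  Position 5 ('f'): window [2,5] length 4
  Position 6 ('c'): repeat (last at 4), move window start to 5
  Position 6 ('c'): window [5,6] length 2
  Position 7 ('f'): repeat (last at 5), move window start to 6
  Position 7 ('f'): window [6,7] length 2
  Position 8 ('g'): window [6,8] length 3
  Position 9 ('h'): window [6,9] length 4
  Position 10 ('a'): window [6,10] length 5 -- new best
  Position 11 ('b'): window [6,11] length 6 -- new best
Longest substring with no repeats: "cfghab" with length 6

6


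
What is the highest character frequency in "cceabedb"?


Input: cceabedb
Character counts:
  'a': 1
  'b': 2
  'c': 2
  'd': 1
  'e': 2
Maximum frequency: 2

2


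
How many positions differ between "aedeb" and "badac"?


Comparing "aedeb" and "badac" position by position:
  Position 0: 'a' vs 'b' => DIFFER
  Position 1: 'e' vs 'a' => DIFFER
  Position 2: 'd' vs 'd' => same
  Position 3: 'e' vs 'a' => DIFFER
  Position 4: 'b' vs 'c' => DIFFER
Positions that differ: 4

4


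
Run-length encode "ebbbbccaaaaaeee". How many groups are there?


Input: ebbbbccaaaaaeee
Scanning for consecutive runs:
  Group 1: 'e' x 1 (positions 0-0)
  Group 2: 'b' x 4 (positions 1-4)
  Group 3: 'c' x 2 (positions 5-6)
  Group 4: 'a' x 5 (positions 7-11)
  Group 5: 'e' x 3 (positions 12-14)
Total groups: 5

5


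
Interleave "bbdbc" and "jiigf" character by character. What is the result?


Interleaving "bbdbc" and "jiigf":
  Position 0: 'b' from first, 'j' from second => "bj"
  Position 1: 'b' from first, 'i' from second => "bi"
  Position 2: 'd' from first, 'i' from second => "di"
  Position 3: 'b' from first, 'g' from second => "bg"
  Position 4: 'c' from first, 'f' from second => "cf"
Result: bjbidibgcf

bjbidibgcf


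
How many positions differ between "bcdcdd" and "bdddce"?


Comparing "bcdcdd" and "bdddce" position by position:
  Position 0: 'b' vs 'b' => same
  Position 1: 'c' vs 'd' => DIFFER
  Position 2: 'd' vs 'd' => same
  Position 3: 'c' vs 'd' => DIFFER
  Position 4: 'd' vs 'c' => DIFFER
  Position 5: 'd' vs 'e' => DIFFER
Positions that differ: 4

4


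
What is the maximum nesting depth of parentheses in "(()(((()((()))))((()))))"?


Input: "(()(((()((()))))((()))))"
Tracking depth:
  Position 0 '(': depth becomes 1
  Position 1 '(': depth becomes 2
  Position 2 ')': depth becomes 1
  Position 3 '(': depth becomes 2
  Position 4 '(': depth becomes 3
  Position 5 '(': depth becomes 4
  Position 6 '(': depth becomes 5
  Position 7 ')': depth becomes 4
  Position 8 '(': depth becomes 5
  Position 9 '(': depth becomes 6
  Position 10 '(': depth becomes 7
  Position 11 ')': depth becomes 6
  Position 12 ')': depth becomes 5
  Position 13 ')': depth becomes 4
  Position 14 ')': depth becomes 3
  Position 15 ')': depth becomes 2
  Position 16 '(': depth becomes 3
  Position 17 '(': depth becomes 4
  Position 18 '(': depth becomes 5
  Position 19 ')': depth becomes 4
  Position 20 ')': depth becomes 3
  Position 21 ')': depth becomes 2
  Position 22 ')': depth becomes 1
  Position 23 ')': depth becomes 0
Maximum depth reached: 7

7


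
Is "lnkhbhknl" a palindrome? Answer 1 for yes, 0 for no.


Input: lnkhbhknl
Reversed: lnkhbhknl
  Compare pos 0 ('l') with pos 8 ('l'): match
  Compare pos 1 ('n') with pos 7 ('n'): match
  Compare pos 2 ('k') with pos 6 ('k'): match
  Compare pos 3 ('h') with pos 5 ('h'): match
Result: palindrome

1


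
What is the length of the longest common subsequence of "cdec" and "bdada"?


LCS of "cdec" and "bdada"
DP table:
           b    d    a    d    a
      0    0    0    0    0    0
  c   0    0    0    0    0    0
  d   0    0    1    1    1    1
  e   0    0    1    1    1    1
  c   0    0    1    1    1    1
LCS length = dp[4][5] = 1

1


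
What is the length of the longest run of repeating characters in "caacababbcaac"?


Input: "caacababbcaac"
Scanning for longest run:
  Position 1 ('a'): new char, reset run to 1
  Position 2 ('a'): continues run of 'a', length=2
  Position 3 ('c'): new char, reset run to 1
  Position 4 ('a'): new char, reset run to 1
  Position 5 ('b'): new char, reset run to 1
  Position 6 ('a'): new char, reset run to 1
  Position 7 ('b'): new char, reset run to 1
  Position 8 ('b'): continues run of 'b', length=2
  Position 9 ('c'): new char, reset run to 1
  Position 10 ('a'): new char, reset run to 1
  Position 11 ('a'): continues run of 'a', length=2
  Position 12 ('c'): new char, reset run to 1
Longest run: 'a' with length 2

2


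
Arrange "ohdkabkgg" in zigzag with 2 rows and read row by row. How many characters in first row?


Zigzag "ohdkabkgg" into 2 rows:
Placing characters:
  'o' => row 0
  'h' => row 1
  'd' => row 0
  'k' => row 1
  'a' => row 0
  'b' => row 1
  'k' => row 0
  'g' => row 1
  'g' => row 0
Rows:
  Row 0: "odakg"
  Row 1: "hkbg"
First row length: 5

5


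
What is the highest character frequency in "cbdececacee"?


Input: cbdececacee
Character counts:
  'a': 1
  'b': 1
  'c': 4
  'd': 1
  'e': 4
Maximum frequency: 4

4


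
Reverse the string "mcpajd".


Input: mcpajd
Reading characters right to left:
  Position 5: 'd'
  Position 4: 'j'
  Position 3: 'a'
  Position 2: 'p'
  Position 1: 'c'
  Position 0: 'm'
Reversed: djapcm

djapcm


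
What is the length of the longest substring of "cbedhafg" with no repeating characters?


Input: "cbedhafg"
Sliding window (track last position of each char):
  Position 0 ('c'): window [0,0] length 1 -- new best
  Position 1 ('b'): window [0,1] length 2 -- new best
  Position 2 ('e'): window [0,2] length 3 -- new best
  Position 3 ('d'): window [0,3] length 4 -- new best
  Position 4 ('h'): window [0,4] length 5 -- new best
  Position 5 ('a'): window [0,5] length 6 -- new best
  Position 6 ('f'): window [0,6] length 7 -- new best
  Position 7 ('g'): window [0,7] length 8 -- new best
Longest substring with no repeats: "cbedhafg" with length 8

8


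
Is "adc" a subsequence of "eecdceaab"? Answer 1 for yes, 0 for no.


Check if "adc" is a subsequence of "eecdceaab"
Greedy scan:
  Position 0 ('e'): no match needed
  Position 1 ('e'): no match needed
  Position 2 ('c'): no match needed
  Position 3 ('d'): no match needed
  Position 4 ('c'): no match needed
  Position 5 ('e'): no match needed
  Position 6 ('a'): matches sub[0] = 'a'
  Position 7 ('a'): no match needed
  Position 8 ('b'): no match needed
Only matched 1/3 characters => not a subsequence

0


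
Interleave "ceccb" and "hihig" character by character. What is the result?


Interleaving "ceccb" and "hihig":
  Position 0: 'c' from first, 'h' from second => "ch"
  Position 1: 'e' from first, 'i' from second => "ei"
  Position 2: 'c' from first, 'h' from second => "ch"
  Position 3: 'c' from first, 'i' from second => "ci"
  Position 4: 'b' from first, 'g' from second => "bg"
Result: cheichcibg

cheichcibg


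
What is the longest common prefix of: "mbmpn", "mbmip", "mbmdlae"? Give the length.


Words: mbmpn, mbmip, mbmdlae
  Position 0: all 'm' => match
  Position 1: all 'b' => match
  Position 2: all 'm' => match
  Position 3: ('p', 'i', 'd') => mismatch, stop
LCP = "mbm" (length 3)

3


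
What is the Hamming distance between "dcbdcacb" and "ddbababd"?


Comparing "dcbdcacb" and "ddbababd" position by position:
  Position 0: 'd' vs 'd' => same
  Position 1: 'c' vs 'd' => differ
  Position 2: 'b' vs 'b' => same
  Position 3: 'd' vs 'a' => differ
  Position 4: 'c' vs 'b' => differ
  Position 5: 'a' vs 'a' => same
  Position 6: 'c' vs 'b' => differ
  Position 7: 'b' vs 'd' => differ
Total differences (Hamming distance): 5

5


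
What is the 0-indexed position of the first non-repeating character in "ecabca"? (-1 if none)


Input: ecabca
Character frequencies:
  'a': 2
  'b': 1
  'c': 2
  'e': 1
Scanning left to right for freq == 1:
  Position 0 ('e'): unique! => answer = 0

0


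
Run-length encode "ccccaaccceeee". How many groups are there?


Input: ccccaaccceeee
Scanning for consecutive runs:
  Group 1: 'c' x 4 (positions 0-3)
  Group 2: 'a' x 2 (positions 4-5)
  Group 3: 'c' x 3 (positions 6-8)
  Group 4: 'e' x 4 (positions 9-12)
Total groups: 4

4


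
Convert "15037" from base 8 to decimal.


Input: "15037" in base 8
Positional expansion:
  Digit '1' (value 1) x 8^4 = 4096
  Digit '5' (value 5) x 8^3 = 2560
  Digit '0' (value 0) x 8^2 = 0
  Digit '3' (value 3) x 8^1 = 24
  Digit '7' (value 7) x 8^0 = 7
Sum = 6687

6687


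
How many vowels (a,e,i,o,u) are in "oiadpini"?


Input: oiadpini
Checking each character:
  'o' at position 0: vowel (running total: 1)
  'i' at position 1: vowel (running total: 2)
  'a' at position 2: vowel (running total: 3)
  'd' at position 3: consonant
  'p' at position 4: consonant
  'i' at position 5: vowel (running total: 4)
  'n' at position 6: consonant
  'i' at position 7: vowel (running total: 5)
Total vowels: 5

5


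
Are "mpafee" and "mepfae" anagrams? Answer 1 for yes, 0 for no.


Strings: "mpafee", "mepfae"
Sorted first:  aeefmp
Sorted second: aeefmp
Sorted forms match => anagrams

1


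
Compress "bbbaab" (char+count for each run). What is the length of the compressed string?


Input: bbbaab
Runs:
  'b' x 3 => "b3"
  'a' x 2 => "a2"
  'b' x 1 => "b1"
Compressed: "b3a2b1"
Compressed length: 6

6


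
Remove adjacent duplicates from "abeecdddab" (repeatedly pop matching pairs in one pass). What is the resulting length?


Input: abeecdddab
Stack-based adjacent duplicate removal:
  Read 'a': push. Stack: a
  Read 'b': push. Stack: ab
  Read 'e': push. Stack: abe
  Read 'e': matches stack top 'e' => pop. Stack: ab
  Read 'c': push. Stack: abc
  Read 'd': push. Stack: abcd
  Read 'd': matches stack top 'd' => pop. Stack: abc
  Read 'd': push. Stack: abcd
  Read 'a': push. Stack: abcda
  Read 'b': push. Stack: abcdab
Final stack: "abcdab" (length 6)

6


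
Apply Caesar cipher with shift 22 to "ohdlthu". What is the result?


Caesar cipher: shift "ohdlthu" by 22
  'o' (pos 14) + 22 = pos 10 = 'k'
  'h' (pos 7) + 22 = pos 3 = 'd'
  'd' (pos 3) + 22 = pos 25 = 'z'
  'l' (pos 11) + 22 = pos 7 = 'h'
  't' (pos 19) + 22 = pos 15 = 'p'
  'h' (pos 7) + 22 = pos 3 = 'd'
  'u' (pos 20) + 22 = pos 16 = 'q'
Result: kdzhpdq

kdzhpdq


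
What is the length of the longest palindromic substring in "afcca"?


Input: "afcca"
Checking substrings for palindromes:
  [2:4] "cc" (len 2) => palindrome
Longest palindromic substring: "cc" with length 2

2


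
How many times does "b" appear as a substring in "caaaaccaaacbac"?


Searching for "b" in "caaaaccaaacbac"
Scanning each position:
  Position 0: "c" => no
  Position 1: "a" => no
  Position 2: "a" => no
  Position 3: "a" => no
  Position 4: "a" => no
  Position 5: "c" => no
  Position 6: "c" => no
  Position 7: "a" => no
  Position 8: "a" => no
  Position 9: "a" => no
  Position 10: "c" => no
  Position 11: "b" => MATCH
  Position 12: "a" => no
  Position 13: "c" => no
Total occurrences: 1

1


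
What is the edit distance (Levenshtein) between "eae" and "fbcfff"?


Computing edit distance: "eae" -> "fbcfff"
DP table:
           f    b    c    f    f    f
      0    1    2    3    4    5    6
  e   1    1    2    3    4    5    6
  a   2    2    2    3    4    5    6
  e   3    3    3    3    4    5    6
Edit distance = dp[3][6] = 6

6


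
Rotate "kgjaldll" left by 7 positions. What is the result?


Input: "kgjaldll", rotate left by 7
First 7 characters: "kgjaldl"
Remaining characters: "l"
Concatenate remaining + first: "l" + "kgjaldl" = "lkgjaldl"

lkgjaldl


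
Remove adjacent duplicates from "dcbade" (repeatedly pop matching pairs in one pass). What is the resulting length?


Input: dcbade
Stack-based adjacent duplicate removal:
  Read 'd': push. Stack: d
  Read 'c': push. Stack: dc
  Read 'b': push. Stack: dcb
  Read 'a': push. Stack: dcba
  Read 'd': push. Stack: dcbad
  Read 'e': push. Stack: dcbade
Final stack: "dcbade" (length 6)

6


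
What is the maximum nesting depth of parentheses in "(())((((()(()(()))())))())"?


Input: "(())((((()(()(()))())))())"
Tracking depth:
  Position 0 '(': depth becomes 1
  Position 1 '(': depth becomes 2
  Position 2 ')': depth becomes 1
  Position 3 ')': depth becomes 0
  Position 4 '(': depth becomes 1
  Position 5 '(': depth becomes 2
  Position 6 '(': depth becomes 3
  Position 7 '(': depth becomes 4
  Position 8 '(': depth becomes 5
  Position 9 ')': depth becomes 4
  Position 10 '(': depth becomes 5
  Position 11 '(': depth becomes 6
  Position 12 ')': depth becomes 5
  Position 13 '(': depth becomes 6
  Position 14 '(': depth becomes 7
  Position 15 ')': depth becomes 6
  Position 16 ')': depth becomes 5
  Position 17 ')': depth becomes 4
  Position 18 '(': depth becomes 5
  Position 19 ')': depth becomes 4
  Position 20 ')': depth becomes 3
  Position 21 ')': depth becomes 2
  Position 22 ')': depth becomes 1
  Position 23 '(': depth becomes 2
  Position 24 ')': depth becomes 1
  Position 25 ')': depth becomes 0
Maximum depth reached: 7

7


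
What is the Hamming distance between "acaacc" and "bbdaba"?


Comparing "acaacc" and "bbdaba" position by position:
  Position 0: 'a' vs 'b' => differ
  Position 1: 'c' vs 'b' => differ
  Position 2: 'a' vs 'd' => differ
  Position 3: 'a' vs 'a' => same
  Position 4: 'c' vs 'b' => differ
  Position 5: 'c' vs 'a' => differ
Total differences (Hamming distance): 5

5


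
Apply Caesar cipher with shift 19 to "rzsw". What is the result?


Caesar cipher: shift "rzsw" by 19
  'r' (pos 17) + 19 = pos 10 = 'k'
  'z' (pos 25) + 19 = pos 18 = 's'
  's' (pos 18) + 19 = pos 11 = 'l'
  'w' (pos 22) + 19 = pos 15 = 'p'
Result: kslp

kslp


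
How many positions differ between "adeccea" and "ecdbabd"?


Comparing "adeccea" and "ecdbabd" position by position:
  Position 0: 'a' vs 'e' => DIFFER
  Position 1: 'd' vs 'c' => DIFFER
  Position 2: 'e' vs 'd' => DIFFER
  Position 3: 'c' vs 'b' => DIFFER
  Position 4: 'c' vs 'a' => DIFFER
  Position 5: 'e' vs 'b' => DIFFER
  Position 6: 'a' vs 'd' => DIFFER
Positions that differ: 7

7


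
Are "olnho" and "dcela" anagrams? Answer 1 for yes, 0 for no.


Strings: "olnho", "dcela"
Sorted first:  hlnoo
Sorted second: acdel
Differ at position 0: 'h' vs 'a' => not anagrams

0


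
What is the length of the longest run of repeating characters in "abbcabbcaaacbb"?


Input: "abbcabbcaaacbb"
Scanning for longest run:
  Position 1 ('b'): new char, reset run to 1
  Position 2 ('b'): continues run of 'b', length=2
  Position 3 ('c'): new char, reset run to 1
  Position 4 ('a'): new char, reset run to 1
  Position 5 ('b'): new char, reset run to 1
  Position 6 ('b'): continues run of 'b', length=2
  Position 7 ('c'): new char, reset run to 1
  Position 8 ('a'): new char, reset run to 1
  Position 9 ('a'): continues run of 'a', length=2
  Position 10 ('a'): continues run of 'a', length=3
  Position 11 ('c'): new char, reset run to 1
  Position 12 ('b'): new char, reset run to 1
  Position 13 ('b'): continues run of 'b', length=2
Longest run: 'a' with length 3

3


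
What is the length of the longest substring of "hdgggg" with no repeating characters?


Input: "hdgggg"
Sliding window (track last position of each char):
  Position 0 ('h'): window [0,0] length 1 -- new best
  Position 1 ('d'): window [0,1] length 2 -- new best
  Position 2 ('g'): window [0,2] length 3 -- new best
  Position 3 ('g'): repeat (last at 2), move window start to 3
  Position 3 ('g'): window [3,3] length 1
  Position 4 ('g'): repeat (last at 3), move window start to 4
  Position 4 ('g'): window [4,4] length 1
  Position 5 ('g'): repeat (last at 4), move window start to 5
  Position 5 ('g'): window [5,5] length 1
Longest substring with no repeats: "hdg" with length 3

3


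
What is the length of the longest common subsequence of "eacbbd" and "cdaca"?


LCS of "eacbbd" and "cdaca"
DP table:
           c    d    a    c    a
      0    0    0    0    0    0
  e   0    0    0    0    0    0
  a   0    0    0    1    1    1
  c   0    1    1    1    2    2
  b   0    1    1    1    2    2
  b   0    1    1    1    2    2
  d   0    1    2    2    2    2
LCS length = dp[6][5] = 2

2


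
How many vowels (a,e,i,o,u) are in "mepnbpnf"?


Input: mepnbpnf
Checking each character:
  'm' at position 0: consonant
  'e' at position 1: vowel (running total: 1)
  'p' at position 2: consonant
  'n' at position 3: consonant
  'b' at position 4: consonant
  'p' at position 5: consonant
  'n' at position 6: consonant
  'f' at position 7: consonant
Total vowels: 1

1


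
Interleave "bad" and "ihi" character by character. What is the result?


Interleaving "bad" and "ihi":
  Position 0: 'b' from first, 'i' from second => "bi"
  Position 1: 'a' from first, 'h' from second => "ah"
  Position 2: 'd' from first, 'i' from second => "di"
Result: biahdi

biahdi


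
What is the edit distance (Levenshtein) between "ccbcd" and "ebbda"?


Computing edit distance: "ccbcd" -> "ebbda"
DP table:
           e    b    b    d    a
      0    1    2    3    4    5
  c   1    1    2    3    4    5
  c   2    2    2    3    4    5
  b   3    3    2    2    3    4
  c   4    4    3    3    3    4
  d   5    5    4    4    3    4
Edit distance = dp[5][5] = 4

4


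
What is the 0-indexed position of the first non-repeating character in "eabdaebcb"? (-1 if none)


Input: eabdaebcb
Character frequencies:
  'a': 2
  'b': 3
  'c': 1
  'd': 1
  'e': 2
Scanning left to right for freq == 1:
  Position 0 ('e'): freq=2, skip
  Position 1 ('a'): freq=2, skip
  Position 2 ('b'): freq=3, skip
  Position 3 ('d'): unique! => answer = 3

3


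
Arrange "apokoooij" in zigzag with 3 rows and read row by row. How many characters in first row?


Zigzag "apokoooij" into 3 rows:
Placing characters:
  'a' => row 0
  'p' => row 1
  'o' => row 2
  'k' => row 1
  'o' => row 0
  'o' => row 1
  'o' => row 2
  'i' => row 1
  'j' => row 0
Rows:
  Row 0: "aoj"
  Row 1: "pkoi"
  Row 2: "oo"
First row length: 3

3


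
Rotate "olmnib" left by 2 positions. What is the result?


Input: "olmnib", rotate left by 2
First 2 characters: "ol"
Remaining characters: "mnib"
Concatenate remaining + first: "mnib" + "ol" = "mnibol"

mnibol


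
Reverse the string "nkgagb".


Input: nkgagb
Reading characters right to left:
  Position 5: 'b'
  Position 4: 'g'
  Position 3: 'a'
  Position 2: 'g'
  Position 1: 'k'
  Position 0: 'n'
Reversed: bgagkn

bgagkn


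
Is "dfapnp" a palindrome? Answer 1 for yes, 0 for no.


Input: dfapnp
Reversed: pnpafd
  Compare pos 0 ('d') with pos 5 ('p'): MISMATCH
  Compare pos 1 ('f') with pos 4 ('n'): MISMATCH
  Compare pos 2 ('a') with pos 3 ('p'): MISMATCH
Result: not a palindrome

0


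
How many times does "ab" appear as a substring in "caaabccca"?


Searching for "ab" in "caaabccca"
Scanning each position:
  Position 0: "ca" => no
  Position 1: "aa" => no
  Position 2: "aa" => no
  Position 3: "ab" => MATCH
  Position 4: "bc" => no
  Position 5: "cc" => no
  Position 6: "cc" => no
  Position 7: "ca" => no
Total occurrences: 1

1


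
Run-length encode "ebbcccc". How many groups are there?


Input: ebbcccc
Scanning for consecutive runs:
  Group 1: 'e' x 1 (positions 0-0)
  Group 2: 'b' x 2 (positions 1-2)
  Group 3: 'c' x 4 (positions 3-6)
Total groups: 3

3


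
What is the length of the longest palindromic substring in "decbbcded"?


Input: "decbbcded"
Checking substrings for palindromes:
  [2:6] "cbbc" (len 4) => palindrome
  [6:9] "ded" (len 3) => palindrome
  [3:5] "bb" (len 2) => palindrome
Longest palindromic substring: "cbbc" with length 4

4


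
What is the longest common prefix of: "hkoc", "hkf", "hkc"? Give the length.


Words: hkoc, hkf, hkc
  Position 0: all 'h' => match
  Position 1: all 'k' => match
  Position 2: ('o', 'f', 'c') => mismatch, stop
LCP = "hk" (length 2)

2


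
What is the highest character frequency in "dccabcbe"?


Input: dccabcbe
Character counts:
  'a': 1
  'b': 2
  'c': 3
  'd': 1
  'e': 1
Maximum frequency: 3

3


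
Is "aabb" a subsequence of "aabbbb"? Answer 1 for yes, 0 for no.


Check if "aabb" is a subsequence of "aabbbb"
Greedy scan:
  Position 0 ('a'): matches sub[0] = 'a'
  Position 1 ('a'): matches sub[1] = 'a'
  Position 2 ('b'): matches sub[2] = 'b'
  Position 3 ('b'): matches sub[3] = 'b'
  Position 4 ('b'): no match needed
  Position 5 ('b'): no match needed
All 4 characters matched => is a subsequence

1


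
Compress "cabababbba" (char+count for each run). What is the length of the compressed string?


Input: cabababbba
Runs:
  'c' x 1 => "c1"
  'a' x 1 => "a1"
  'b' x 1 => "b1"
  'a' x 1 => "a1"
  'b' x 1 => "b1"
  'a' x 1 => "a1"
  'b' x 3 => "b3"
  'a' x 1 => "a1"
Compressed: "c1a1b1a1b1a1b3a1"
Compressed length: 16

16


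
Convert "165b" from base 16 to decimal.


Input: "165b" in base 16
Positional expansion:
  Digit '1' (value 1) x 16^3 = 4096
  Digit '6' (value 6) x 16^2 = 1536
  Digit '5' (value 5) x 16^1 = 80
  Digit 'b' (value 11) x 16^0 = 11
Sum = 5723

5723


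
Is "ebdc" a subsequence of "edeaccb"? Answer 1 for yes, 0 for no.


Check if "ebdc" is a subsequence of "edeaccb"
Greedy scan:
  Position 0 ('e'): matches sub[0] = 'e'
  Position 1 ('d'): no match needed
  Position 2 ('e'): no match needed
  Position 3 ('a'): no match needed
  Position 4 ('c'): no match needed
  Position 5 ('c'): no match needed
  Position 6 ('b'): matches sub[1] = 'b'
Only matched 2/4 characters => not a subsequence

0


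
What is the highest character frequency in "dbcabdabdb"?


Input: dbcabdabdb
Character counts:
  'a': 2
  'b': 4
  'c': 1
  'd': 3
Maximum frequency: 4

4


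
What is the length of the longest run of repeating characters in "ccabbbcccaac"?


Input: "ccabbbcccaac"
Scanning for longest run:
  Position 1 ('c'): continues run of 'c', length=2
  Position 2 ('a'): new char, reset run to 1
  Position 3 ('b'): new char, reset run to 1
  Position 4 ('b'): continues run of 'b', length=2
  Position 5 ('b'): continues run of 'b', length=3
  Position 6 ('c'): new char, reset run to 1
  Position 7 ('c'): continues run of 'c', length=2
  Position 8 ('c'): continues run of 'c', length=3
  Position 9 ('a'): new char, reset run to 1
  Position 10 ('a'): continues run of 'a', length=2
  Position 11 ('c'): new char, reset run to 1
Longest run: 'b' with length 3

3


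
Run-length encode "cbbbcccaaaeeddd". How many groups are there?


Input: cbbbcccaaaeeddd
Scanning for consecutive runs:
  Group 1: 'c' x 1 (positions 0-0)
  Group 2: 'b' x 3 (positions 1-3)
  Group 3: 'c' x 3 (positions 4-6)
  Group 4: 'a' x 3 (positions 7-9)
  Group 5: 'e' x 2 (positions 10-11)
  Group 6: 'd' x 3 (positions 12-14)
Total groups: 6

6


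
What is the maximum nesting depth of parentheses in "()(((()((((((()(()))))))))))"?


Input: "()(((()((((((()(()))))))))))"
Tracking depth:
  Position 0 '(': depth becomes 1
  Position 1 ')': depth becomes 0
  Position 2 '(': depth becomes 1
  Position 3 '(': depth becomes 2
  Position 4 '(': depth becomes 3
  Position 5 '(': depth becomes 4
  Position 6 ')': depth becomes 3
  Position 7 '(': depth becomes 4
  Position 8 '(': depth becomes 5
  Position 9 '(': depth becomes 6
  Position 10 '(': depth becomes 7
  Position 11 '(': depth becomes 8
  Position 12 '(': depth becomes 9
  Position 13 '(': depth becomes 10
  Position 14 ')': depth becomes 9
  Position 15 '(': depth becomes 10
  Position 16 '(': depth becomes 11
  Position 17 ')': depth becomes 10
  Position 18 ')': depth becomes 9
  Position 19 ')': depth becomes 8
  Position 20 ')': depth becomes 7
  Position 21 ')': depth becomes 6
  Position 22 ')': depth becomes 5
  Position 23 ')': depth becomes 4
  Position 24 ')': depth becomes 3
  Position 25 ')': depth becomes 2
  Position 26 ')': depth becomes 1
  Position 27 ')': depth becomes 0
Maximum depth reached: 11

11


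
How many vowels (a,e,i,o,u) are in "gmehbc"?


Input: gmehbc
Checking each character:
  'g' at position 0: consonant
  'm' at position 1: consonant
  'e' at position 2: vowel (running total: 1)
  'h' at position 3: consonant
  'b' at position 4: consonant
  'c' at position 5: consonant
Total vowels: 1

1


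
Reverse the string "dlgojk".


Input: dlgojk
Reading characters right to left:
  Position 5: 'k'
  Position 4: 'j'
  Position 3: 'o'
  Position 2: 'g'
  Position 1: 'l'
  Position 0: 'd'
Reversed: kjogld

kjogld


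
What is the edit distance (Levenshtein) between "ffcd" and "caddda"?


Computing edit distance: "ffcd" -> "caddda"
DP table:
           c    a    d    d    d    a
      0    1    2    3    4    5    6
  f   1    1    2    3    4    5    6
  f   2    2    2    3    4    5    6
  c   3    2    3    3    4    5    6
  d   4    3    3    3    3    4    5
Edit distance = dp[4][6] = 5

5


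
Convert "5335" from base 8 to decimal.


Input: "5335" in base 8
Positional expansion:
  Digit '5' (value 5) x 8^3 = 2560
  Digit '3' (value 3) x 8^2 = 192
  Digit '3' (value 3) x 8^1 = 24
  Digit '5' (value 5) x 8^0 = 5
Sum = 2781

2781


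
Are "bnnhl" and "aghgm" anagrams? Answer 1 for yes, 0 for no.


Strings: "bnnhl", "aghgm"
Sorted first:  bhlnn
Sorted second: agghm
Differ at position 0: 'b' vs 'a' => not anagrams

0


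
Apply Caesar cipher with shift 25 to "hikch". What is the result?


Caesar cipher: shift "hikch" by 25
  'h' (pos 7) + 25 = pos 6 = 'g'
  'i' (pos 8) + 25 = pos 7 = 'h'
  'k' (pos 10) + 25 = pos 9 = 'j'
  'c' (pos 2) + 25 = pos 1 = 'b'
  'h' (pos 7) + 25 = pos 6 = 'g'
Result: ghjbg

ghjbg


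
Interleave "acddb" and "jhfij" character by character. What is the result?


Interleaving "acddb" and "jhfij":
  Position 0: 'a' from first, 'j' from second => "aj"
  Position 1: 'c' from first, 'h' from second => "ch"
  Position 2: 'd' from first, 'f' from second => "df"
  Position 3: 'd' from first, 'i' from second => "di"
  Position 4: 'b' from first, 'j' from second => "bj"
Result: ajchdfdibj

ajchdfdibj


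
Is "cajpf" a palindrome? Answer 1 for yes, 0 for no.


Input: cajpf
Reversed: fpjac
  Compare pos 0 ('c') with pos 4 ('f'): MISMATCH
  Compare pos 1 ('a') with pos 3 ('p'): MISMATCH
Result: not a palindrome

0


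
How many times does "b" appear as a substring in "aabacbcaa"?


Searching for "b" in "aabacbcaa"
Scanning each position:
  Position 0: "a" => no
  Position 1: "a" => no
  Position 2: "b" => MATCH
  Position 3: "a" => no
  Position 4: "c" => no
  Position 5: "b" => MATCH
  Position 6: "c" => no
  Position 7: "a" => no
  Position 8: "a" => no
Total occurrences: 2

2


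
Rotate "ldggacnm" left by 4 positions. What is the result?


Input: "ldggacnm", rotate left by 4
First 4 characters: "ldgg"
Remaining characters: "acnm"
Concatenate remaining + first: "acnm" + "ldgg" = "acnmldgg"

acnmldgg


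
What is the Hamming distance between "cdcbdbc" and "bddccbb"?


Comparing "cdcbdbc" and "bddccbb" position by position:
  Position 0: 'c' vs 'b' => differ
  Position 1: 'd' vs 'd' => same
  Position 2: 'c' vs 'd' => differ
  Position 3: 'b' vs 'c' => differ
  Position 4: 'd' vs 'c' => differ
  Position 5: 'b' vs 'b' => same
  Position 6: 'c' vs 'b' => differ
Total differences (Hamming distance): 5

5


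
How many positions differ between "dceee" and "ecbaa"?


Comparing "dceee" and "ecbaa" position by position:
  Position 0: 'd' vs 'e' => DIFFER
  Position 1: 'c' vs 'c' => same
  Position 2: 'e' vs 'b' => DIFFER
  Position 3: 'e' vs 'a' => DIFFER
  Position 4: 'e' vs 'a' => DIFFER
Positions that differ: 4

4


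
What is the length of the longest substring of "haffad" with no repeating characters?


Input: "haffad"
Sliding window (track last position of each char):
  Position 0 ('h'): window [0,0] length 1 -- new best
  Position 1 ('a'): window [0,1] length 2 -- new best
  Position 2 ('f'): window [0,2] length 3 -- new best
  Position 3 ('f'): repeat (last at 2), move window start to 3
  Position 3 ('f'): window [3,3] length 1
  Position 4 ('a'): window [3,4] length 2
  Position 5 ('d'): window [3,5] length 3
Longest substring with no repeats: "haf" with length 3

3


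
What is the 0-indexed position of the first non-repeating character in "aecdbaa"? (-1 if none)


Input: aecdbaa
Character frequencies:
  'a': 3
  'b': 1
  'c': 1
  'd': 1
  'e': 1
Scanning left to right for freq == 1:
  Position 0 ('a'): freq=3, skip
  Position 1 ('e'): unique! => answer = 1

1


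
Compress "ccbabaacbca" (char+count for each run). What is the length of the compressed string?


Input: ccbabaacbca
Runs:
  'c' x 2 => "c2"
  'b' x 1 => "b1"
  'a' x 1 => "a1"
  'b' x 1 => "b1"
  'a' x 2 => "a2"
  'c' x 1 => "c1"
  'b' x 1 => "b1"
  'c' x 1 => "c1"
  'a' x 1 => "a1"
Compressed: "c2b1a1b1a2c1b1c1a1"
Compressed length: 18

18


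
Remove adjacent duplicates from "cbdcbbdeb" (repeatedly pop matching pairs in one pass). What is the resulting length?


Input: cbdcbbdeb
Stack-based adjacent duplicate removal:
  Read 'c': push. Stack: c
  Read 'b': push. Stack: cb
  Read 'd': push. Stack: cbd
  Read 'c': push. Stack: cbdc
  Read 'b': push. Stack: cbdcb
  Read 'b': matches stack top 'b' => pop. Stack: cbdc
  Read 'd': push. Stack: cbdcd
  Read 'e': push. Stack: cbdcde
  Read 'b': push. Stack: cbdcdeb
Final stack: "cbdcdeb" (length 7)

7


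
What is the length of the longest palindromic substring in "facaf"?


Input: "facaf"
Checking substrings for palindromes:
  [0:5] "facaf" (len 5) => palindrome
  [1:4] "aca" (len 3) => palindrome
Longest palindromic substring: "facaf" with length 5

5


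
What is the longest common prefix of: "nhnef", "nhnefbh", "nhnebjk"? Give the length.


Words: nhnef, nhnefbh, nhnebjk
  Position 0: all 'n' => match
  Position 1: all 'h' => match
  Position 2: all 'n' => match
  Position 3: all 'e' => match
  Position 4: ('f', 'f', 'b') => mismatch, stop
LCP = "nhne" (length 4)

4


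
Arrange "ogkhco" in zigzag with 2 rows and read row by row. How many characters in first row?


Zigzag "ogkhco" into 2 rows:
Placing characters:
  'o' => row 0
  'g' => row 1
  'k' => row 0
  'h' => row 1
  'c' => row 0
  'o' => row 1
Rows:
  Row 0: "okc"
  Row 1: "gho"
First row length: 3

3


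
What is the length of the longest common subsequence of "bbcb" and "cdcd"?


LCS of "bbcb" and "cdcd"
DP table:
           c    d    c    d
      0    0    0    0    0
  b   0    0    0    0    0
  b   0    0    0    0    0
  c   0    1    1    1    1
  b   0    1    1    1    1
LCS length = dp[4][4] = 1

1


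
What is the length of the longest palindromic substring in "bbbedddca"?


Input: "bbbedddca"
Checking substrings for palindromes:
  [0:3] "bbb" (len 3) => palindrome
  [4:7] "ddd" (len 3) => palindrome
  [0:2] "bb" (len 2) => palindrome
  [1:3] "bb" (len 2) => palindrome
  [4:6] "dd" (len 2) => palindrome
  [5:7] "dd" (len 2) => palindrome
Longest palindromic substring: "bbb" with length 3

3


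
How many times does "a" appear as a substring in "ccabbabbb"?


Searching for "a" in "ccabbabbb"
Scanning each position:
  Position 0: "c" => no
  Position 1: "c" => no
  Position 2: "a" => MATCH
  Position 3: "b" => no
  Position 4: "b" => no
  Position 5: "a" => MATCH
  Position 6: "b" => no
  Position 7: "b" => no
  Position 8: "b" => no
Total occurrences: 2

2


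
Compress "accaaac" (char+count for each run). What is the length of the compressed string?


Input: accaaac
Runs:
  'a' x 1 => "a1"
  'c' x 2 => "c2"
  'a' x 3 => "a3"
  'c' x 1 => "c1"
Compressed: "a1c2a3c1"
Compressed length: 8

8


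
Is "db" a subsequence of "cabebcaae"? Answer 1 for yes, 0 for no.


Check if "db" is a subsequence of "cabebcaae"
Greedy scan:
  Position 0 ('c'): no match needed
  Position 1 ('a'): no match needed
  Position 2 ('b'): no match needed
  Position 3 ('e'): no match needed
  Position 4 ('b'): no match needed
  Position 5 ('c'): no match needed
  Position 6 ('a'): no match needed
  Position 7 ('a'): no match needed
  Position 8 ('e'): no match needed
Only matched 0/2 characters => not a subsequence

0


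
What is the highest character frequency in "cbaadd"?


Input: cbaadd
Character counts:
  'a': 2
  'b': 1
  'c': 1
  'd': 2
Maximum frequency: 2

2


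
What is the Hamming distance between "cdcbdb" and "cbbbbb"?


Comparing "cdcbdb" and "cbbbbb" position by position:
  Position 0: 'c' vs 'c' => same
  Position 1: 'd' vs 'b' => differ
  Position 2: 'c' vs 'b' => differ
  Position 3: 'b' vs 'b' => same
  Position 4: 'd' vs 'b' => differ
  Position 5: 'b' vs 'b' => same
Total differences (Hamming distance): 3

3


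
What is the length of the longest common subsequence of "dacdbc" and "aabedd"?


LCS of "dacdbc" and "aabedd"
DP table:
           a    a    b    e    d    d
      0    0    0    0    0    0    0
  d   0    0    0    0    0    1    1
  a   0    1    1    1    1    1    1
  c   0    1    1    1    1    1    1
  d   0    1    1    1    1    2    2
  b   0    1    1    2    2    2    2
  c   0    1    1    2    2    2    2
LCS length = dp[6][6] = 2

2


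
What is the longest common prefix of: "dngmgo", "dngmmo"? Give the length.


Words: dngmgo, dngmmo
  Position 0: all 'd' => match
  Position 1: all 'n' => match
  Position 2: all 'g' => match
  Position 3: all 'm' => match
  Position 4: ('g', 'm') => mismatch, stop
LCP = "dngm" (length 4)

4


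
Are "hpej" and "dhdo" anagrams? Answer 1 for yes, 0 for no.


Strings: "hpej", "dhdo"
Sorted first:  ehjp
Sorted second: ddho
Differ at position 0: 'e' vs 'd' => not anagrams

0


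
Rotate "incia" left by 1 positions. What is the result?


Input: "incia", rotate left by 1
First 1 characters: "i"
Remaining characters: "ncia"
Concatenate remaining + first: "ncia" + "i" = "nciai"

nciai


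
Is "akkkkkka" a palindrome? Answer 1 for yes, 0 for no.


Input: akkkkkka
Reversed: akkkkkka
  Compare pos 0 ('a') with pos 7 ('a'): match
  Compare pos 1 ('k') with pos 6 ('k'): match
  Compare pos 2 ('k') with pos 5 ('k'): match
  Compare pos 3 ('k') with pos 4 ('k'): match
Result: palindrome

1


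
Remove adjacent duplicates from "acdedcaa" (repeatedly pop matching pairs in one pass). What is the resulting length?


Input: acdedcaa
Stack-based adjacent duplicate removal:
  Read 'a': push. Stack: a
  Read 'c': push. Stack: ac
  Read 'd': push. Stack: acd
  Read 'e': push. Stack: acde
  Read 'd': push. Stack: acded
  Read 'c': push. Stack: acdedc
  Read 'a': push. Stack: acdedca
  Read 'a': matches stack top 'a' => pop. Stack: acdedc
Final stack: "acdedc" (length 6)

6


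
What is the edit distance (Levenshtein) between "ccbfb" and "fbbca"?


Computing edit distance: "ccbfb" -> "fbbca"
DP table:
           f    b    b    c    a
      0    1    2    3    4    5
  c   1    1    2    3    3    4
  c   2    2    2    3    3    4
  b   3    3    2    2    3    4
  f   4    3    3    3    3    4
  b   5    4    3    3    4    4
Edit distance = dp[5][5] = 4

4


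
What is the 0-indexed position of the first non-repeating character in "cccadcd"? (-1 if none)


Input: cccadcd
Character frequencies:
  'a': 1
  'c': 4
  'd': 2
Scanning left to right for freq == 1:
  Position 0 ('c'): freq=4, skip
  Position 1 ('c'): freq=4, skip
  Position 2 ('c'): freq=4, skip
  Position 3 ('a'): unique! => answer = 3

3


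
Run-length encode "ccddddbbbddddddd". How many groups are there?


Input: ccddddbbbddddddd
Scanning for consecutive runs:
  Group 1: 'c' x 2 (positions 0-1)
  Group 2: 'd' x 4 (positions 2-5)
  Group 3: 'b' x 3 (positions 6-8)
  Group 4: 'd' x 7 (positions 9-15)
Total groups: 4

4


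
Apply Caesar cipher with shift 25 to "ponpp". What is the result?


Caesar cipher: shift "ponpp" by 25
  'p' (pos 15) + 25 = pos 14 = 'o'
  'o' (pos 14) + 25 = pos 13 = 'n'
  'n' (pos 13) + 25 = pos 12 = 'm'
  'p' (pos 15) + 25 = pos 14 = 'o'
  'p' (pos 15) + 25 = pos 14 = 'o'
Result: onmoo

onmoo
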